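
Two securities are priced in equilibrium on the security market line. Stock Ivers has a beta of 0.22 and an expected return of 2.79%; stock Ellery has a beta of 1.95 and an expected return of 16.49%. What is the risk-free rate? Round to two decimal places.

Both satisfy E(R) = R_f + β·MRP, so the slope of the SML is
MRP = (16.49% − 2.79%) / (1.95 − 0.22) = 13.70% / 1.73 = 7.9191%
R_f = E(R_Ivers) − β_Ivers·MRP = 2.79% − 0.22 × 7.9191% = 1.0478%

1.05%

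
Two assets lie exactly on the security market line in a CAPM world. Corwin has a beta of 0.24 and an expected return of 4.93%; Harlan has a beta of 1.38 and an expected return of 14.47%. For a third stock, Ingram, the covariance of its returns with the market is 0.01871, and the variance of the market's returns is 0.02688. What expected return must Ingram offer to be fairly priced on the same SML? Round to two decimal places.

MRP = (14.47% − 4.93%) / (1.38 − 0.24) = 8.3684%
R_f = 4.93% − 0.24 × 8.3684% = 2.9216%
β_Ingram = Cov / Var(R_m) = 0.01871 / 0.02688 = 0.6961
E(R_Ingram) = R_f + β × MRP = 2.9216% + 0.6961 × 8.3684% = 8.75%

8.75%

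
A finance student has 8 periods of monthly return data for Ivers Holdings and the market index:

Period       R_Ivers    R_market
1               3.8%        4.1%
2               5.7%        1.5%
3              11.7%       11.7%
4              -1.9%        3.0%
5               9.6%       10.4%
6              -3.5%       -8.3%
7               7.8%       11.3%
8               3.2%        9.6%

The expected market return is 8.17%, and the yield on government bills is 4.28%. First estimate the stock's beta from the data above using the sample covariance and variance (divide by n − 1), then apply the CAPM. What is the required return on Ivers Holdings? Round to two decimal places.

6.73%

Mean R_i = (3.8 + 5.7 + 11.7 − 1.9 + 9.6 − 3.5 + 7.8 + 3.2) / 8 = 4.5500%
Mean R_m = (4.1 + 1.5 + 11.7 + 3.0 + 10.4 − 8.3 + 11.3 + 9.6) / 8 = 5.4125%
Σ(R_i − R̄_i)(R_m − R̄_m) = 206.0550  ⇒  Cov = 206.0550 / 7 = 29.4364
Σ(R_m − R̄_m)² = 327.4888  ⇒  Var(R_m) = 327.4888 / 7 = 46.7841
β = Cov / Var(R_m) = 29.4364 / 46.7841 = 0.6292
MRP = 8.17% − 4.28% = 3.89%
E(R) = R_f + β × MRP = 4.28% + 0.6292 × 3.89% = 6.73%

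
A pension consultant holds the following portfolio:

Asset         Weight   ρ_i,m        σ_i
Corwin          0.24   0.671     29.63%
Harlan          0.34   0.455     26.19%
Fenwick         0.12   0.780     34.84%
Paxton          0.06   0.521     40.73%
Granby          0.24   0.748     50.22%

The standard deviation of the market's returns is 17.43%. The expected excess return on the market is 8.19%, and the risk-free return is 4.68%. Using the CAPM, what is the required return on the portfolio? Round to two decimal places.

β_Corwin = 0.671 × 29.63% / 17.43% = 1.1407
β_Harlan = 0.455 × 26.19% / 17.43% = 0.6837
β_Fenwick = 0.780 × 34.84% / 17.43% = 1.5591
β_Paxton = 0.521 × 40.73% / 17.43% = 1.2175
β_Granby = 0.748 × 50.22% / 17.43% = 2.1552
β_P = Σ w_i β_i = 0.24×1.1407 + 0.34×0.6837 + 0.12×1.5591 + 0.06×1.2175 + 0.24×2.1552 = 1.2836
E(R_P) = R_f + β_P × MRP = 4.68% + 1.2836 × 8.19% = 15.19%

15.19%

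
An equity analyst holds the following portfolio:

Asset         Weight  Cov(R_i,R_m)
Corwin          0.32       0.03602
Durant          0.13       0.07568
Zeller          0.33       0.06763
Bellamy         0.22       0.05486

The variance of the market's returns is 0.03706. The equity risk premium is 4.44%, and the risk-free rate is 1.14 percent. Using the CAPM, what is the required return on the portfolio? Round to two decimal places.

7.82%

β_Corwin = 0.03602 / 0.03706 = 0.9719
β_Durant = 0.07568 / 0.03706 = 2.0421
β_Zeller = 0.06763 / 0.03706 = 1.8249
β_Bellamy = 0.05486 / 0.03706 = 1.4803
β_P = Σ w_i β_i = 0.32×0.9719 + 0.13×2.0421 + 0.33×1.8249 + 0.22×1.4803 = 1.5044
E(R_P) = R_f + β_P × MRP = 1.14% + 1.5044 × 4.44% = 7.82%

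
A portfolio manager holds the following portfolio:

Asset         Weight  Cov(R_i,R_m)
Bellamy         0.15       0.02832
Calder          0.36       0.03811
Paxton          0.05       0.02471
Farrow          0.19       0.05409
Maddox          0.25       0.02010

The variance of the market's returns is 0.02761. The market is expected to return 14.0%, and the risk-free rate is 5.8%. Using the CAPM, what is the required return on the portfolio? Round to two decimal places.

β_Bellamy = 0.02832 / 0.02761 = 1.0257
β_Calder = 0.03811 / 0.02761 = 1.3803
β_Paxton = 0.02471 / 0.02761 = 0.8950
β_Farrow = 0.05409 / 0.02761 = 1.9591
β_Maddox = 0.02010 / 0.02761 = 0.7280
β_P = Σ w_i β_i = 0.15×1.0257 + 0.36×1.3803 + 0.05×0.8950 + 0.19×1.9591 + 0.25×0.7280 = 1.2497
MRP = 14.0% − 5.8% = 8.20%
E(R_P) = R_f + β_P × MRP = 5.8% + 1.2497 × 8.2% = 16.05%

16.05%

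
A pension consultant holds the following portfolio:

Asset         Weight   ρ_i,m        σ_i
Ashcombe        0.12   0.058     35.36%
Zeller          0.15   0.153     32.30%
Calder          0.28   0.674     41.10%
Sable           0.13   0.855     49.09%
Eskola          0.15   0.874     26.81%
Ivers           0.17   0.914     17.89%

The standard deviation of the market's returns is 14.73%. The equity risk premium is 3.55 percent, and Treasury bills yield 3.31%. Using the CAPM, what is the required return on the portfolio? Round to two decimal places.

β_Ashcombe = 0.058 × 35.36% / 14.73% = 0.1392
β_Zeller = 0.153 × 32.30% / 14.73% = 0.3355
β_Calder = 0.674 × 41.10% / 14.73% = 1.8806
β_Sable = 0.855 × 49.09% / 14.73% = 2.8494
β_Eskola = 0.874 × 26.81% / 14.73% = 1.5908
β_Ivers = 0.914 × 17.89% / 14.73% = 1.1101
β_P = Σ w_i β_i = 0.12×0.1392 + 0.15×0.3355 + 0.28×1.8806 + 0.13×2.8494 + 0.15×1.5908 + 0.17×1.1101 = 1.3914
E(R_P) = R_f + β_P × MRP = 3.31% + 1.3914 × 3.55% = 8.25%

8.25%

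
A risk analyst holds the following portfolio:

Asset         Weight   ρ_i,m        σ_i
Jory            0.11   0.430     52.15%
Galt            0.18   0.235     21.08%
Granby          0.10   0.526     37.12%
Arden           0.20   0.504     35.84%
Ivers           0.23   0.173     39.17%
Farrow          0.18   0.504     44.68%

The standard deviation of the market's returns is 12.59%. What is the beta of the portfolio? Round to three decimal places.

β_Jory = 0.430 × 52.15% / 12.59% = 1.7811
β_Galt = 0.235 × 21.08% / 12.59% = 0.3935
β_Granby = 0.526 × 37.12% / 12.59% = 1.5508
β_Arden = 0.504 × 35.84% / 12.59% = 1.4347
β_Ivers = 0.173 × 39.17% / 12.59% = 0.5382
β_Farrow = 0.504 × 44.68% / 12.59% = 1.7886
β_P = Σ w_i β_i = 0.11×1.7811 + 0.18×0.3935 + 0.10×1.5508 + 0.20×1.4347 + 0.23×0.5382 + 0.18×1.7886 = 1.1545

1.155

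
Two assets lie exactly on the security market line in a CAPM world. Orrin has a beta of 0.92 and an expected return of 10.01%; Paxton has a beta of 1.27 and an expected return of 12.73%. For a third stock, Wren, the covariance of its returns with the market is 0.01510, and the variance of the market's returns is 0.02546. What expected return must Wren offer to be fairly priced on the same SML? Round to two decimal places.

7.47%

MRP = (12.73% − 10.01%) / (1.27 − 0.92) = 7.7714%
R_f = 10.01% − 0.92 × 7.7714% = 2.8603%
β_Wren = Cov / Var(R_m) = 0.01510 / 0.02546 = 0.5931
E(R_Wren) = R_f + β × MRP = 2.8603% + 0.5931 × 7.7714% = 7.47%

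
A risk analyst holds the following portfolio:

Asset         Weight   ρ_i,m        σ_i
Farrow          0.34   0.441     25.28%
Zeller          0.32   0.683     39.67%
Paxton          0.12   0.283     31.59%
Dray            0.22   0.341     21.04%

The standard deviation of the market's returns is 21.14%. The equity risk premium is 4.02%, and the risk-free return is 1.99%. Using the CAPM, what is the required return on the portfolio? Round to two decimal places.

4.86%

β_Farrow = 0.441 × 25.28% / 21.14% = 0.5274
β_Zeller = 0.683 × 39.67% / 21.14% = 1.2817
β_Paxton = 0.283 × 31.59% / 21.14% = 0.4229
β_Dray = 0.341 × 21.04% / 21.14% = 0.3394
β_P = Σ w_i β_i = 0.34×0.5274 + 0.32×1.2817 + 0.12×0.4229 + 0.22×0.3394 = 0.7149
E(R_P) = R_f + β_P × MRP = 1.99% + 0.7149 × 4.02% = 4.86%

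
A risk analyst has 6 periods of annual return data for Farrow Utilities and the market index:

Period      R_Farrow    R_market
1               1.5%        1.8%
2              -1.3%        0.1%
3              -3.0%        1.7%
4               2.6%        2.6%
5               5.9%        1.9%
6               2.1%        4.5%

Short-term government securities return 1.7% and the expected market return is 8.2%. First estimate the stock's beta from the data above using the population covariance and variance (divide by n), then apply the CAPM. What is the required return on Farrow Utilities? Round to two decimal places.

Mean R_i = (1.5 − 1.3 − 3.0 + 2.6 + 5.9 + 2.1) / 6 = 1.3000%
Mean R_m = (1.8 + 0.1 + 1.7 + 2.6 + 1.9 + 4.5) / 6 = 2.1000%
Σ(R_i − R̄_i)(R_m − R̄_m) = 8.5100  ⇒  Cov = 8.5100 / 6 = 1.4183
Σ(R_m − R̄_m)² = 10.3000  ⇒  Var(R_m) = 10.3000 / 6 = 1.7167
β = Cov / Var(R_m) = 1.4183 / 1.7167 = 0.8262
MRP = 8.2% − 1.7% = 6.50%
E(R) = R_f + β × MRP = 1.7% + 0.8262 × 6.5% = 7.07%

7.07%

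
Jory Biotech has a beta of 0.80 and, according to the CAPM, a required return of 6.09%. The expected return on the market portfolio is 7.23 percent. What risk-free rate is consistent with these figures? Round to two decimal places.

1.53%

E(R) = R_f + β(E(R_m) − R_f) = R_f(1 − β) + β·E(R_m)
6.09% = R_f × (1 − 0.80) + 0.80 × 7.23%
6.09% = R_f × 0.20 + 5.7840%
R_f = (6.09% − 5.7840%) / 0.20 = 1.53%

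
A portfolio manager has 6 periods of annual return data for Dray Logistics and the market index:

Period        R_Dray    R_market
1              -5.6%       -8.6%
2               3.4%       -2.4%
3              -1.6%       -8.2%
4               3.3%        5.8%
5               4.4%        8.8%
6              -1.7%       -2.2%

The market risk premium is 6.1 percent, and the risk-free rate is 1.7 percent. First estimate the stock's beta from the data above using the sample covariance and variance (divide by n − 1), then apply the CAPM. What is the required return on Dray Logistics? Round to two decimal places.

4.50%

Mean R_i = (-5.6 + 3.4 − 1.6 + 3.3 + 4.4 − 1.7) / 6 = 0.3667%
Mean R_m = (-8.6 − 2.4 − 8.2 + 5.8 + 8.8 − 2.2) / 6 = -1.1333%
Σ(R_i − R̄_i)(R_m − R̄_m) = 117.2133  ⇒  Cov = 117.2133 / 5 = 23.4427
Σ(R_m − R̄_m)² = 255.1733  ⇒  Var(R_m) = 255.1733 / 5 = 51.0347
β = Cov / Var(R_m) = 23.4427 / 51.0347 = 0.4593
E(R) = R_f + β × MRP = 1.7% + 0.4593 × 6.1% = 4.50%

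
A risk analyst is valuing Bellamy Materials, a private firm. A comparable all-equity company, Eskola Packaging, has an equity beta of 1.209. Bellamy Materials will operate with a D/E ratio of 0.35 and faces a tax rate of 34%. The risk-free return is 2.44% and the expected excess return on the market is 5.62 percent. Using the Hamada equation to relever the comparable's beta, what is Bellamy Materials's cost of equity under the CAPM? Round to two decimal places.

10.80%

β_L = β_U × [1 + (1 − t)(D/E)] = 1.209 × [1 + (1 − 0.34) × 0.35]
    = 1.209 × [1 + 0.66 × 0.35] = 1.209 × 1.2310 = 1.4883
E(R) = R_f + β_L × MRP = 2.44% + 1.4883 × 5.62% = 10.80%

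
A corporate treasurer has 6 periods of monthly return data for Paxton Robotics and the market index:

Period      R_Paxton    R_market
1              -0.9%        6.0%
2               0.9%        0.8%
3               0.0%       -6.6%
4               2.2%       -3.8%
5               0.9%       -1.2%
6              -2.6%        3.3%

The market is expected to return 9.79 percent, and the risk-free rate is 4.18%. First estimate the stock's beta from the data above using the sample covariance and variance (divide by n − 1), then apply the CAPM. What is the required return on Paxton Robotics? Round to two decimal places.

2.99%

Mean R_i = (-0.9 + 0.9 + 0.0 + 2.2 + 0.9 − 2.6) / 6 = 0.0833%
Mean R_m = (6.0 + 0.8 − 6.6 − 3.8 − 1.2 + 3.3) / 6 = -0.2500%
Σ(R_i − R̄_i)(R_m − R̄_m) = -22.5750  ⇒  Cov = -22.5750 / 5 = -4.5150
Σ(R_m − R̄_m)² = 106.5950  ⇒  Var(R_m) = 106.5950 / 5 = 21.3190
β = Cov / Var(R_m) = -4.5150 / 21.3190 = -0.2118
MRP = 9.79% − 4.18% = 5.61%
E(R) = R_f + β × MRP = 4.18% + -0.2118 × 5.61% = 2.99%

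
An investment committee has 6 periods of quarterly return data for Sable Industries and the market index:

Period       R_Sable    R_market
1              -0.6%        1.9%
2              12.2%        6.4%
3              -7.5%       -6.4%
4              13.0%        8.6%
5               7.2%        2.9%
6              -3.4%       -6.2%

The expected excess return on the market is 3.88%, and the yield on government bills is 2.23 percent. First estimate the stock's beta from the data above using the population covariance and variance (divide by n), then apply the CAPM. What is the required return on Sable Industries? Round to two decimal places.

Mean R_i = (-0.6 + 12.2 − 7.5 + 13.0 + 7.2 − 3.4) / 6 = 3.4833%
Mean R_m = (1.9 + 6.4 − 6.4 + 8.6 + 2.9 − 6.2) / 6 = 1.2000%
Σ(R_i − R̄_i)(R_m − R̄_m) = 253.6200  ⇒  Cov = 253.6200 / 6 = 42.2700
Σ(R_m − R̄_m)² = 197.7000  ⇒  Var(R_m) = 197.7000 / 6 = 32.9500
β = Cov / Var(R_m) = 42.2700 / 32.9500 = 1.2829
E(R) = R_f + β × MRP = 2.23% + 1.2829 × 3.88% = 7.21%

7.21%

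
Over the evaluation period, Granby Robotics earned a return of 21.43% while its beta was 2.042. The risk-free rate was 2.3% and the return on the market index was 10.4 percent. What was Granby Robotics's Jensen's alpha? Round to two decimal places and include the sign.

Market excess return = 10.4% − 2.3% = 8.10%
CAPM benchmark = R_f + β(R_m − R_f) = 2.3% + 2.042 × 8.1% = 18.8402%
α = actual − benchmark = 21.43% − 18.8402% = +2.59%

+2.59%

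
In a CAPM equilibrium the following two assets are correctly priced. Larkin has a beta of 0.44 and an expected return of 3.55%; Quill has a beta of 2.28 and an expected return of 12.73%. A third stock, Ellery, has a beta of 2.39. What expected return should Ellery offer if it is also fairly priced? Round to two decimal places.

MRP (SML slope) = (12.73% − 3.55%) / (2.28 − 0.44) = 9.18% / 1.84 = 4.9891%
R_f (intercept) = 3.55% − 0.44 × 4.9891% = 1.3548%
E(R_Ellery) = R_f + β × MRP = 1.3548% + 2.39 × 4.9891% = 13.28%

13.28%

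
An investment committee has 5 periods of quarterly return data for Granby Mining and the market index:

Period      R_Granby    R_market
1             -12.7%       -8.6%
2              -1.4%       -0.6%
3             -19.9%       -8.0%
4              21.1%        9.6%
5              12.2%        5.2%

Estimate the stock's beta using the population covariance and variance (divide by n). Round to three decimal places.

Mean R_i = (-12.7 − 1.4 − 19.9 + 21.1 + 12.2) / 5 = -0.1400%
Mean R_m = (-8.6 − 0.6 − 8.0 + 9.6 + 5.2) / 5 = -0.4800%
Σ(R_i − R̄_i)(R_m − R̄_m) = 534.9240  ⇒  Cov = 534.9240 / 5 = 106.9848
Σ(R_m − R̄_m)² = 256.3680  ⇒  Var(R_m) = 256.3680 / 5 = 51.2736
β = Cov / Var(R_m) = 106.9848 / 51.2736 = 2.0865

2.087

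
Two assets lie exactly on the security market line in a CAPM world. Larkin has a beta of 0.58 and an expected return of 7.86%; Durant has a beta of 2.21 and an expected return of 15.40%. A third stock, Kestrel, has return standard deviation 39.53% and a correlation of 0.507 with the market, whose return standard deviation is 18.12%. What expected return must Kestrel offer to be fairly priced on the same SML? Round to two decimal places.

10.29%

MRP = (15.40% − 7.86%) / (2.21 − 0.58) = 4.6258%
R_f = 7.86% − 0.58 × 4.6258% = 5.1770%
β_Kestrel = ρ·σ_i/σ_m = 0.507 × 39.53 / 18.12 = 1.1061
E(R_Kestrel) = R_f + β × MRP = 5.1770% + 1.1061 × 4.6258% = 10.29%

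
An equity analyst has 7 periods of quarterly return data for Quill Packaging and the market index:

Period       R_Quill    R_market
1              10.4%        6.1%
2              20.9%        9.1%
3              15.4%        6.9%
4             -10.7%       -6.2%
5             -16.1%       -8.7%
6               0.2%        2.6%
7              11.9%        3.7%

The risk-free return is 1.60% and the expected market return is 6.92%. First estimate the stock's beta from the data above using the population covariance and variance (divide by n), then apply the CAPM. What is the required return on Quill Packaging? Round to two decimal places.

12.18%

Mean R_i = (10.4 + 20.9 + 15.4 − 10.7 − 16.1 + 0.2 + 11.9) / 7 = 4.5714%
Mean R_m = (6.1 + 9.1 + 6.9 − 6.2 − 8.7 + 2.6 + 3.7) / 7 = 1.9286%
Σ(R_i − R̄_i)(R_m − R̄_m) = 549.1357  ⇒  Cov = 549.1357 / 7 = 78.4480
Σ(R_m − R̄_m)² = 276.1743  ⇒  Var(R_m) = 276.1743 / 7 = 39.4535
β = Cov / Var(R_m) = 78.4480 / 39.4535 = 1.9884
MRP = 6.92% − 1.60% = 5.32%
E(R) = R_f + β × MRP = 1.60% + 1.9884 × 5.32% = 12.18%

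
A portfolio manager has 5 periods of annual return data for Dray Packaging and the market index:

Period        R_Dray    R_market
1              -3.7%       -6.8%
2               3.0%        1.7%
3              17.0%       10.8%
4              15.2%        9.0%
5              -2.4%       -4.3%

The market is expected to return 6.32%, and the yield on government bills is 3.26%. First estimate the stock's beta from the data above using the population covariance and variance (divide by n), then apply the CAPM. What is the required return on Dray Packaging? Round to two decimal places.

7.03%

Mean R_i = (-3.7 + 3.0 + 17.0 + 15.2 − 2.4) / 5 = 5.8200%
Mean R_m = (-6.8 + 1.7 + 10.8 + 9.0 − 4.3) / 5 = 2.0800%
Σ(R_i − R̄_i)(R_m − R̄_m) = 300.4520  ⇒  Cov = 300.4520 / 5 = 60.0904
Σ(R_m − R̄_m)² = 243.6280  ⇒  Var(R_m) = 243.6280 / 5 = 48.7256
β = Cov / Var(R_m) = 60.0904 / 48.7256 = 1.2332
MRP = 6.32% − 3.26% = 3.06%
E(R) = R_f + β × MRP = 3.26% + 1.2332 × 3.06% = 7.03%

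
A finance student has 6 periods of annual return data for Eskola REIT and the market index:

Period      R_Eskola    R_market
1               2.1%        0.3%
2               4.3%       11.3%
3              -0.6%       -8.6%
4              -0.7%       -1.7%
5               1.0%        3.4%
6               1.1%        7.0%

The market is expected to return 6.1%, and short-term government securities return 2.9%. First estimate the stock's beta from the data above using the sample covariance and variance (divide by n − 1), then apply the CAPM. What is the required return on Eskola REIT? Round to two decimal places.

3.59%

Mean R_i = (2.1 + 4.3 − 0.6 − 0.7 + 1.0 + 1.1) / 6 = 1.2000%
Mean R_m = (0.3 + 11.3 − 8.6 − 1.7 + 3.4 + 7.0) / 6 = 1.9500%
Σ(R_i − R̄_i)(R_m − R̄_m) = 52.6300  ⇒  Cov = 52.6300 / 5 = 10.5260
Σ(R_m − R̄_m)² = 242.3750  ⇒  Var(R_m) = 242.3750 / 5 = 48.4750
β = Cov / Var(R_m) = 10.5260 / 48.4750 = 0.2171
MRP = 6.1% − 2.9% = 3.20%
E(R) = R_f + β × MRP = 2.9% + 0.2171 × 3.2% = 3.59%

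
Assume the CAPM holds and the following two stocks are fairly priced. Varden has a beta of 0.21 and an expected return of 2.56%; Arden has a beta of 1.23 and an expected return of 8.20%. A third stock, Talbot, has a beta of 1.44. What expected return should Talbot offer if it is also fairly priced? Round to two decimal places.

MRP (SML slope) = (8.20% − 2.56%) / (1.23 − 0.21) = 5.64% / 1.02 = 5.5294%
R_f (intercept) = 2.56% − 0.21 × 5.5294% = 1.3988%
E(R_Talbot) = R_f + β × MRP = 1.3988% + 1.44 × 5.5294% = 9.36%

9.36%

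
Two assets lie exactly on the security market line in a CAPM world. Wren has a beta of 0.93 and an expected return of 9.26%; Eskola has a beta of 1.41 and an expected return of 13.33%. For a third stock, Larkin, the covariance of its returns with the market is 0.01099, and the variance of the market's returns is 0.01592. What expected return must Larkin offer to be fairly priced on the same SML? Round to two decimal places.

MRP = (13.33% − 9.26%) / (1.41 − 0.93) = 8.4792%
R_f = 9.26% − 0.93 × 8.4792% = 1.3743%
β_Larkin = Cov / Var(R_m) = 0.01099 / 0.01592 = 0.6903
E(R_Larkin) = R_f + β × MRP = 1.3743% + 0.6903 × 8.4792% = 7.23%

7.23%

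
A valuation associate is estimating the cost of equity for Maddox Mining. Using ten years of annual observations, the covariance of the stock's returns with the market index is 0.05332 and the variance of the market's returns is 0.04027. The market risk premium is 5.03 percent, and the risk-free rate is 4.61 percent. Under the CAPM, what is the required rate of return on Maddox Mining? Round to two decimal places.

11.27%

β = Cov(R_i, R_m) / Var(R_m) = 0.05332 / 0.04027 = 1.3241
E(R) = R_f + β × MRP = 4.61% + 1.3241 × 5.03% = 11.27%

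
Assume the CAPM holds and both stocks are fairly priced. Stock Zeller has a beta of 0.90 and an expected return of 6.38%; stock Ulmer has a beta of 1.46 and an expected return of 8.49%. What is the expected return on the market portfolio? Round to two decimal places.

6.76%

Both satisfy E(R) = R_f + β·MRP, so the slope of the SML is
MRP = (8.49% − 6.38%) / (1.46 − 0.90) = 2.11% / 0.56 = 3.7679%
R_f = E(R_Zeller) − β_Zeller·MRP = 6.38% − 0.90 × 3.7679% = 2.9889%
E(R_m) = R_f + MRP = 2.9889% + 3.7679% = 6.76%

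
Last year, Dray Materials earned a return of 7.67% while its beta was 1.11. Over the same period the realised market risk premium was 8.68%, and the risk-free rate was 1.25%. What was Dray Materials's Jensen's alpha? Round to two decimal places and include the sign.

CAPM benchmark = R_f + β(R_m − R_f) = 1.25% + 1.11 × 8.68% = 10.8848%
α = actual − benchmark = 7.67% − 10.8848% = -3.21%

-3.21%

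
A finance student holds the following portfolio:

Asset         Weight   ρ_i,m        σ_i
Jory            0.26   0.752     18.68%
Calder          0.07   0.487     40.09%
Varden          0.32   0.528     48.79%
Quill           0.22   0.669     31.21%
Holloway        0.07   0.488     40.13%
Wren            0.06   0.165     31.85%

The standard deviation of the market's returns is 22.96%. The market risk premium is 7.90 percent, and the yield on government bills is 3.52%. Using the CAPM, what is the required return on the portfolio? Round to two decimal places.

β_Jory = 0.752 × 18.68% / 22.96% = 0.6118
β_Calder = 0.487 × 40.09% / 22.96% = 0.8503
β_Varden = 0.528 × 48.79% / 22.96% = 1.1220
β_Quill = 0.669 × 31.21% / 22.96% = 0.9094
β_Holloway = 0.488 × 40.13% / 22.96% = 0.8529
β_Wren = 0.165 × 31.85% / 22.96% = 0.2289
β_P = Σ w_i β_i = 0.26×0.6118 + 0.07×0.8503 + 0.32×1.1220 + 0.22×0.9094 + 0.07×0.8529 + 0.06×0.2289 = 0.8511
E(R_P) = R_f + β_P × MRP = 3.52% + 0.8511 × 7.90% = 10.24%

10.24%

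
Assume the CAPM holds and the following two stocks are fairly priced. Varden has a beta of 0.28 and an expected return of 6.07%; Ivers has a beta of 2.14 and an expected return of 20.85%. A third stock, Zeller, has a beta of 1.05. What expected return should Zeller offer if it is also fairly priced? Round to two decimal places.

12.19%

MRP (SML slope) = (20.85% − 6.07%) / (2.14 − 0.28) = 14.78% / 1.86 = 7.9462%
R_f (intercept) = 6.07% − 0.28 × 7.9462% = 3.8451%
E(R_Zeller) = R_f + β × MRP = 3.8451% + 1.05 × 7.9462% = 12.19%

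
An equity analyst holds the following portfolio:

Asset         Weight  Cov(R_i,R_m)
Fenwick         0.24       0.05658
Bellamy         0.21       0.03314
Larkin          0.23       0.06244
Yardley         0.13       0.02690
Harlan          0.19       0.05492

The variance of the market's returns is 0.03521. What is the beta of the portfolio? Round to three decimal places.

1.387

β_Fenwick = 0.05658 / 0.03521 = 1.6069
β_Bellamy = 0.03314 / 0.03521 = 0.9412
β_Larkin = 0.06244 / 0.03521 = 1.7734
β_Yardley = 0.02690 / 0.03521 = 0.7640
β_Harlan = 0.05492 / 0.03521 = 1.5598
β_P = Σ w_i β_i = 0.24×1.6069 + 0.21×0.9412 + 0.23×1.7734 + 0.13×0.7640 + 0.19×1.5598 = 1.3869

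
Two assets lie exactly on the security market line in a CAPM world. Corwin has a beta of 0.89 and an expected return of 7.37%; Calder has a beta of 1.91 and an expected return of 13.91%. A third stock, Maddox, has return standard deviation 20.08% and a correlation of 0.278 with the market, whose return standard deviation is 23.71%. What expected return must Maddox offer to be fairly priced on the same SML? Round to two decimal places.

MRP = (13.91% − 7.37%) / (1.91 − 0.89) = 6.4118%
R_f = 7.37% − 0.89 × 6.4118% = 1.6635%
β_Maddox = ρ·σ_i/σ_m = 0.278 × 20.08 / 23.71 = 0.2354
E(R_Maddox) = R_f + β × MRP = 1.6635% + 0.2354 × 6.4118% = 3.17%

3.17%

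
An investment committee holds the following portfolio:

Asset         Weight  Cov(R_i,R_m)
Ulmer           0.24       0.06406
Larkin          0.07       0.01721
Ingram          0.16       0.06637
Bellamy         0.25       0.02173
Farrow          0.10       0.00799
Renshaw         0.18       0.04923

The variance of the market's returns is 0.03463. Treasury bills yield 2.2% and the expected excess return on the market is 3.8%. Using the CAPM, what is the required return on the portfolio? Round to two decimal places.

β_Ulmer = 0.06406 / 0.03463 = 1.8498
β_Larkin = 0.01721 / 0.03463 = 0.4970
β_Ingram = 0.06637 / 0.03463 = 1.9165
β_Bellamy = 0.02173 / 0.03463 = 0.6275
β_Farrow = 0.00799 / 0.03463 = 0.2307
β_Renshaw = 0.04923 / 0.03463 = 1.4216
β_P = Σ w_i β_i = 0.24×1.8498 + 0.07×0.4970 + 0.16×1.9165 + 0.25×0.6275 + 0.10×0.2307 + 0.18×1.4216 = 1.2212
E(R_P) = R_f + β_P × MRP = 2.2% + 1.2212 × 3.8% = 6.84%

6.84%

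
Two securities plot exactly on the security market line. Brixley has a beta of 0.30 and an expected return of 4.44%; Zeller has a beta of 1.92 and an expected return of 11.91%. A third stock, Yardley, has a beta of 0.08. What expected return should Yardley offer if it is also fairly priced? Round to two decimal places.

MRP (SML slope) = (11.91% − 4.44%) / (1.92 − 0.30) = 7.47% / 1.62 = 4.6111%
R_f (intercept) = 4.44% − 0.30 × 4.6111% = 3.0567%
E(R_Yardley) = R_f + β × MRP = 3.0567% + 0.08 × 4.6111% = 3.43%

3.43%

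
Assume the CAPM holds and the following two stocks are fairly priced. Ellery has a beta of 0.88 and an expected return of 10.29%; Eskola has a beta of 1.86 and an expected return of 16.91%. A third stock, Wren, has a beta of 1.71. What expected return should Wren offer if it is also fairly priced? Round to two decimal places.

15.90%

MRP (SML slope) = (16.91% − 10.29%) / (1.86 − 0.88) = 6.62% / 0.98 = 6.7551%
R_f (intercept) = 10.29% − 0.88 × 6.7551% = 4.3455%
E(R_Wren) = R_f + β × MRP = 4.3455% + 1.71 × 6.7551% = 15.90%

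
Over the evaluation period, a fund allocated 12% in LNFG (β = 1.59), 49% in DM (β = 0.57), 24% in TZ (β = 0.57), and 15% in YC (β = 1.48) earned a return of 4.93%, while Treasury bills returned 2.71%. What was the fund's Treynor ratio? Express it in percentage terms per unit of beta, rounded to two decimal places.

β_P = 0.12×1.59 + 0.49×0.57 + 0.24×0.57 + 0.15×1.48 = 0.8289
Treynor = (R_P − R_f) / β_P = (4.93% − 2.71%) / 0.8289 = 2.22% / 0.8289 = 2.68%

2.68%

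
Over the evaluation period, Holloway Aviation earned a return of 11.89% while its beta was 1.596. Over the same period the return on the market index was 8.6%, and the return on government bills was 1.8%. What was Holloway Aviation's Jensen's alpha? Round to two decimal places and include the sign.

-0.76%

Market excess return = 8.6% − 1.8% = 6.80%
CAPM benchmark = R_f + β(R_m − R_f) = 1.8% + 1.596 × 6.8% = 12.6528%
α = actual − benchmark = 11.89% − 12.6528% = -0.76%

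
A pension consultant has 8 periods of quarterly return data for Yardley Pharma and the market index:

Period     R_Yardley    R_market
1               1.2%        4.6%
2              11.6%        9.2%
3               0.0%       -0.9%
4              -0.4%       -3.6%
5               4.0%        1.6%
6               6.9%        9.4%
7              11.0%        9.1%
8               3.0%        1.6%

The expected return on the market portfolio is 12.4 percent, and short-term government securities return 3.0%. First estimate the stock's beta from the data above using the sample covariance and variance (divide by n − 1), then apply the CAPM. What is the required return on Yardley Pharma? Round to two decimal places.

10.77%

Mean R_i = (1.2 + 11.6 + 0.0 − 0.4 + 4.0 + 6.9 + 11.0 + 3.0) / 8 = 4.6625%
Mean R_m = (4.6 + 9.2 − 0.9 − 3.6 + 1.6 + 9.4 + 9.1 + 1.6) / 8 = 3.8750%
Σ(R_i − R̄_i)(R_m − R̄_m) = 145.3025  ⇒  Cov = 145.3025 / 7 = 20.7575
Σ(R_m − R̄_m)² = 175.7350  ⇒  Var(R_m) = 175.7350 / 7 = 25.1050
β = Cov / Var(R_m) = 20.7575 / 25.1050 = 0.8268
MRP = 12.4% − 3.0% = 9.40%
E(R) = R_f + β × MRP = 3.0% + 0.8268 × 9.4% = 10.77%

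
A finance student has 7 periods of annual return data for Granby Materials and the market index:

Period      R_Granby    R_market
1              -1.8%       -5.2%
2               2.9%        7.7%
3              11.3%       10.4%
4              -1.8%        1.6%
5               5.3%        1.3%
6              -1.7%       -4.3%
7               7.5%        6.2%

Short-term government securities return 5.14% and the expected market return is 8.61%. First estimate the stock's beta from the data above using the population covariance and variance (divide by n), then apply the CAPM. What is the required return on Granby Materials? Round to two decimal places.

Mean R_i = (-1.8 + 2.9 + 11.3 − 1.8 + 5.3 − 1.7 + 7.5) / 7 = 3.1000%
Mean R_m = (-5.2 + 7.7 + 10.4 + 1.6 + 1.3 − 4.3 + 6.2) / 7 = 2.5286%
Σ(R_i − R̄_i)(R_m − R̄_m) = 152.1600  ⇒  Cov = 152.1600 / 7 = 21.7371
Σ(R_m − R̄_m)² = 210.9143  ⇒  Var(R_m) = 210.9143 / 7 = 30.1306
β = Cov / Var(R_m) = 21.7371 / 30.1306 = 0.7214
MRP = 8.61% − 5.14% = 3.47%
E(R) = R_f + β × MRP = 5.14% + 0.7214 × 3.47% = 7.64%

7.64%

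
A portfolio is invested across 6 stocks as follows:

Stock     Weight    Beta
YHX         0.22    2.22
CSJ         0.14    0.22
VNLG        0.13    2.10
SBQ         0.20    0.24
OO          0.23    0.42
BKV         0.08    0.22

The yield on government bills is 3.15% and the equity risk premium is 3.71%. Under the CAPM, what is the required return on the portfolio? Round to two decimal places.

6.69%

β_P = Σ w_i β_i = 0.22×2.22 + 0.14×0.22 + 0.13×2.10 + 0.20×0.24 + 0.23×0.42 + 0.08×0.22 = 0.9544
E(R_P) = R_f + β_P × MRP = 3.15% + 0.9544 × 3.71% = 6.69%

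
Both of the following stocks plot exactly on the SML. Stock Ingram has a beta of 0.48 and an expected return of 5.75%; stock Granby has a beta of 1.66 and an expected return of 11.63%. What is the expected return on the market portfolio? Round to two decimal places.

Both satisfy E(R) = R_f + β·MRP, so the slope of the SML is
MRP = (11.63% − 5.75%) / (1.66 − 0.48) = 5.88% / 1.18 = 4.9831%
R_f = E(R_Ingram) − β_Ingram·MRP = 5.75% − 0.48 × 4.9831% = 3.3581%
E(R_m) = R_f + MRP = 3.3581% + 4.9831% = 8.34%

8.34%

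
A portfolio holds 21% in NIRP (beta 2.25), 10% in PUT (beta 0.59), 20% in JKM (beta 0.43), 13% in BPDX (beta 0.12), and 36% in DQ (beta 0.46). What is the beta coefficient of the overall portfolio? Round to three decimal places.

β_P = Σ w_i β_i = 0.21×2.25 + 0.10×0.59 + 0.20×0.43 + 0.13×0.12 + 0.36×0.46 = 0.7987

0.799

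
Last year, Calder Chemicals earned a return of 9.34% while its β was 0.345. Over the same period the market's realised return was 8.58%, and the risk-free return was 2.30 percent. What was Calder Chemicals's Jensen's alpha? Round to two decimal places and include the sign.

Market excess return = 8.58% − 2.30% = 6.28%
CAPM benchmark = R_f + β(R_m − R_f) = 2.30% + 0.345 × 6.28% = 4.46660%
α = actual − benchmark = 9.34% − 4.46660% = +4.87%

+4.87%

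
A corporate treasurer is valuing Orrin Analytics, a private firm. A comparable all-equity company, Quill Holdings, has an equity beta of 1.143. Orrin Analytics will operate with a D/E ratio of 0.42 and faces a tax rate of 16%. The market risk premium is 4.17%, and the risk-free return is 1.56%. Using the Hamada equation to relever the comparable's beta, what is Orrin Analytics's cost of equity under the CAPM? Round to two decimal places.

β_L = β_U × [1 + (1 − t)(D/E)] = 1.143 × [1 + (1 − 0.16) × 0.42]
    = 1.143 × [1 + 0.84 × 0.42] = 1.143 × 1.3528 = 1.5463
E(R) = R_f + β_L × MRP = 1.56% + 1.5463 × 4.17% = 8.01%

8.01%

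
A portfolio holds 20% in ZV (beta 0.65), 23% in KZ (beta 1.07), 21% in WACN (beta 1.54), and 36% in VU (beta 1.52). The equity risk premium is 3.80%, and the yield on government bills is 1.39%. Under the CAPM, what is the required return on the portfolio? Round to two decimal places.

6.13%

β_P = Σ w_i β_i = 0.20×0.65 + 0.23×1.07 + 0.21×1.54 + 0.36×1.52 = 1.2467
E(R_P) = R_f + β_P × MRP = 1.39% + 1.2467 × 3.80% = 6.13%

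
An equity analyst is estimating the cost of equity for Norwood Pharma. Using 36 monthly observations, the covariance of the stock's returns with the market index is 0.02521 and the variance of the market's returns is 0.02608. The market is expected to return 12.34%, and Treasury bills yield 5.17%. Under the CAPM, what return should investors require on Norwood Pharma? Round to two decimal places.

β = Cov(R_i, R_m) / Var(R_m) = 0.02521 / 0.02608 = 0.9666
MRP = 12.34% − 5.17% = 7.17%
E(R) = R_f + β × MRP = 5.17% + 0.9666 × 7.17% = 12.10%

12.10%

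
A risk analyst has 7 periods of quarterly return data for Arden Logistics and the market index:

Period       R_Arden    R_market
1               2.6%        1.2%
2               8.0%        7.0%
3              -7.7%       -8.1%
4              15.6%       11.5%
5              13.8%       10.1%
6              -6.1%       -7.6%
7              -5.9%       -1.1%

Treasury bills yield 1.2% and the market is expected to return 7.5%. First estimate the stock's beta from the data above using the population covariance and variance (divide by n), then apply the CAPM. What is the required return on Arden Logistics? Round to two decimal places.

8.65%

Mean R_i = (2.6 + 8.0 − 7.7 + 15.6 + 13.8 − 6.1 − 5.9) / 7 = 2.9000%
Mean R_m = (1.2 + 7.0 − 8.1 + 11.5 + 10.1 − 7.6 − 1.1) / 7 = 1.8571%
Σ(R_i − R̄_i)(R_m − R̄_m) = 455.4200  ⇒  Cov = 455.4200 / 7 = 65.0600
Σ(R_m − R̄_m)² = 385.1371  ⇒  Var(R_m) = 385.1371 / 7 = 55.0196
β = Cov / Var(R_m) = 65.0600 / 55.0196 = 1.1825
MRP = 7.5% − 1.2% = 6.30%
E(R) = R_f + β × MRP = 1.2% + 1.1825 × 6.3% = 8.65%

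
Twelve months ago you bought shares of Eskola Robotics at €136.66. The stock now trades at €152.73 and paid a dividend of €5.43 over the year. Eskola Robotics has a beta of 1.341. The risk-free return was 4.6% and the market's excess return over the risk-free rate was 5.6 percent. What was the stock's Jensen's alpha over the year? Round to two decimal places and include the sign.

+3.62%

Realised HPR = (P1 + D1 − P0) / P0 = (152.73 + 5.43 − 136.66) / 136.66 = 21.50 / 136.66 = 15.7325%
CAPM required = R_f + β·MRP = 4.6% + 1.341 × 5.6% = 12.1096%
α = realised − required = 15.7325% − 12.1096% = +3.62%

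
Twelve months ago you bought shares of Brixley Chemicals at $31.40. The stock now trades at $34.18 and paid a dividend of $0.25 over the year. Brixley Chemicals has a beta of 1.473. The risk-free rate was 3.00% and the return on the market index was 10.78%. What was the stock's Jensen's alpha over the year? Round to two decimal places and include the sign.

Realised HPR = (P1 + D1 − P0) / P0 = (34.18 + 0.25 − 31.40) / 31.40 = 3.03 / 31.40 = 9.6497%
MRP = 10.78% − 3.00% = 7.78%
CAPM required = R_f + β·MRP = 3.00% + 1.473 × 7.78% = 14.45994%
α = realised − required = 9.6497% − 14.45994% = -4.81%

-4.81%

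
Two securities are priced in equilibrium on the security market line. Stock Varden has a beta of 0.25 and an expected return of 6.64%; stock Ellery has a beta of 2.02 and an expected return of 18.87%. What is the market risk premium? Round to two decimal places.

Both satisfy E(R) = R_f + β·MRP, so the slope of the SML is
MRP = (18.87% − 6.64%) / (2.02 − 0.25) = 12.23% / 1.77 = 6.9096%

6.91%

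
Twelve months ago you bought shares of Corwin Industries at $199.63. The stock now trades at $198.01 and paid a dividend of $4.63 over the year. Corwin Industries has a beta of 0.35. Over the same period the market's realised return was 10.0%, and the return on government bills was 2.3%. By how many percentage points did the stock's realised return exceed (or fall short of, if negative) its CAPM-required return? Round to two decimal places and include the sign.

Realised HPR = (P1 + D1 − P0) / P0 = (198.01 + 4.63 − 199.63) / 199.63 = 3.01 / 199.63 = 1.5078%
MRP = 10.0% − 2.3% = 7.70%
CAPM required = R_f + β·MRP = 2.3% + 0.35 × 7.7% = 4.9950%
α = realised − required = 1.5078% − 4.9950% = -3.49%

-3.49%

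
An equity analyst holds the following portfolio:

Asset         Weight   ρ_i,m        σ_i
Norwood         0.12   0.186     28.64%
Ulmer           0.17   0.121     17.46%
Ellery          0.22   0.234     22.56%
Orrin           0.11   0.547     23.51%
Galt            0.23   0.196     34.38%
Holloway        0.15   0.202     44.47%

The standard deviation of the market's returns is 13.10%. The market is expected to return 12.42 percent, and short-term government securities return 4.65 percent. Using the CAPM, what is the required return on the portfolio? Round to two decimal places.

8.49%

β_Norwood = 0.186 × 28.64% / 13.10% = 0.4066
β_Ulmer = 0.121 × 17.46% / 13.10% = 0.1613
β_Ellery = 0.234 × 22.56% / 13.10% = 0.4030
β_Orrin = 0.547 × 23.51% / 13.10% = 0.9817
β_Galt = 0.196 × 34.38% / 13.10% = 0.5144
β_Holloway = 0.202 × 44.47% / 13.10% = 0.6857
β_P = Σ w_i β_i = 0.12×0.4066 + 0.17×0.1613 + 0.22×0.4030 + 0.11×0.9817 + 0.23×0.5144 + 0.15×0.6857 = 0.4940
MRP = 12.42% − 4.65% = 7.77%
E(R_P) = R_f + β_P × MRP = 4.65% + 0.4940 × 7.77% = 8.49%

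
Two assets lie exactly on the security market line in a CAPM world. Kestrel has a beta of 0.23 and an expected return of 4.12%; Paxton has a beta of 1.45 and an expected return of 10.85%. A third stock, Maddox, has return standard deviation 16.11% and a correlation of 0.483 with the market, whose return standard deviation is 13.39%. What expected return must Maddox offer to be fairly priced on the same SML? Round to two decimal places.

MRP = (10.85% − 4.12%) / (1.45 − 0.23) = 5.5164%
R_f = 4.12% − 0.23 × 5.5164% = 2.8512%
β_Maddox = ρ·σ_i/σ_m = 0.483 × 16.11 / 13.39 = 0.5811
E(R_Maddox) = R_f + β × MRP = 2.8512% + 0.5811 × 5.5164% = 6.06%

6.06%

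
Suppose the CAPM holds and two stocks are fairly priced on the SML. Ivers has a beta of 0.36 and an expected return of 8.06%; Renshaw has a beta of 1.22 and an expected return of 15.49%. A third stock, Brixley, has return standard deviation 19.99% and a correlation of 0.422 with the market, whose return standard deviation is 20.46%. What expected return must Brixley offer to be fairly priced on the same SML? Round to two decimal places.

MRP = (15.49% − 8.06%) / (1.22 − 0.36) = 8.6395%
R_f = 8.06% − 0.36 × 8.6395% = 4.9498%
β_Brixley = ρ·σ_i/σ_m = 0.422 × 19.99 / 20.46 = 0.4123
E(R_Brixley) = R_f + β × MRP = 4.9498% + 0.4123 × 8.6395% = 8.51%

8.51%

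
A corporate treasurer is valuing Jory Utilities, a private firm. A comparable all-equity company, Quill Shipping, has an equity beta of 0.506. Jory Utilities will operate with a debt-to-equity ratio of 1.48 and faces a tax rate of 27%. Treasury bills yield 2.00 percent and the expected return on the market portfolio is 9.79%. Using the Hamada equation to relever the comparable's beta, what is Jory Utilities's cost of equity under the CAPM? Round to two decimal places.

β_L = β_U × [1 + (1 − t)(D/E)] = 0.506 × [1 + (1 − 0.27) × 1.48]
    = 0.506 × [1 + 0.73 × 1.48] = 0.506 × 2.0804 = 1.0527
MRP = 9.79% − 2.00% = 7.79%
E(R) = R_f + β_L × MRP = 2.00% + 1.0527 × 7.79% = 10.20%

10.20%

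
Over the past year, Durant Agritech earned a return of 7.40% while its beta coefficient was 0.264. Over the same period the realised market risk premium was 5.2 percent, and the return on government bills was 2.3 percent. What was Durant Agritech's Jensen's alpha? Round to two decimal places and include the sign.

+3.73%

CAPM benchmark = R_f + β(R_m − R_f) = 2.3% + 0.264 × 5.2% = 3.6728%
α = actual − benchmark = 7.40% − 3.6728% = +3.73%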